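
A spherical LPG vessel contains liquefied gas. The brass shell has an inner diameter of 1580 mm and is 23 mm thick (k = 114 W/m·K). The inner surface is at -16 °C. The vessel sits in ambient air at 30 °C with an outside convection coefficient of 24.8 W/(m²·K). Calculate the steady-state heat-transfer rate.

Q ≈ 9430 W

Each spherical layer contributes R = (1/r_i − 1/r_o)/(4πk):
R_brass shell = (1/0.79 − 1/0.813)/(4π×114) = 2.5×10^-5 K/W
R_outer film = 1/(h·4πr_o²) = 1/(24.8×4π×0.813²) = 0.004855 K/W
R_total = 0.00488 K/W
Q = ΔT/R_total = 46/0.00488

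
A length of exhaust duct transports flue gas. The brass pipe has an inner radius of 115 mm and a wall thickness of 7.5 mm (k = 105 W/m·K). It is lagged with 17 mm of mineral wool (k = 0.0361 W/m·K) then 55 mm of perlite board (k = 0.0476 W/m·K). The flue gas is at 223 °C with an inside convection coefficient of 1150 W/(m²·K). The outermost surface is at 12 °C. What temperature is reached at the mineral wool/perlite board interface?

Per-layer cylindrical resistances, series-summed:
R_inner film = 1/(h_i·2πr₁L) = 1/(1150×2π×0.115×1) = 0.001203 K/W
R_brass pipe wall = ln(122.5/115)/(2π×105×1) = 9.576×10^-5 K/W
R_mineral wool = ln(139.5/122.5)/(2π×0.0361×1) = 0.5729 K/W
R_perlite board = ln(194.5/139.5)/(2π×0.0476×1) = 1.111 K/W
R_total = 1.686 K/W
Q = ΔT/R_total = 211/1.686
Q = 125 W/m
T_interface = T_inner − Q·ΣR(inner→interface) = 223 − 125×0.5742

T ≈ 151 °C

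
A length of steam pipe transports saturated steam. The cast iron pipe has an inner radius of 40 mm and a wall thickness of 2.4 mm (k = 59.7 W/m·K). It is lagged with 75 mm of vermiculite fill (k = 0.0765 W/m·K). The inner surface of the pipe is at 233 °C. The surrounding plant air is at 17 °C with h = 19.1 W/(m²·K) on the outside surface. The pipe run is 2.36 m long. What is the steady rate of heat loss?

Q ≈ 233 W

For a radial system each layer contributes R = ln(r_out/r_in)/(2πkL); films add R = 1/(hA).
R_cast iron pipe wall = ln(42.4/40)/(2π×59.7×2.36) = 6.582×10^-5 K/W
R_vermiculite fill = ln(117.4/42.4)/(2π×0.0765×2.36) = 0.8978 K/W
R_outer film = 1/(h_o·2πr_oL) = 1/(19.1×2π×0.1174×2.36) = 0.03008 K/W
R_total = 0.9279 K/W
Q = ΔT/R_total = 216/0.9279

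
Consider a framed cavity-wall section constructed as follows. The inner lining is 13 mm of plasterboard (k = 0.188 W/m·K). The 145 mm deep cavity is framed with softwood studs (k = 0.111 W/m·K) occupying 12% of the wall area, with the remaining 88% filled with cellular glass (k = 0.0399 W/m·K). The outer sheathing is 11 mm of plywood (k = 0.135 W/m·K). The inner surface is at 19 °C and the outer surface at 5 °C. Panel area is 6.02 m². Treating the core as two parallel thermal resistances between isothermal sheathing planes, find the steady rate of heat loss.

Q ≈ 26.8 W

Sheathing layers in series; stud and cavity paths in parallel between them.
R_inner = 0.013/(0.188×6.02) = 0.01149 K/W
R_stud  = 0.145/(0.111×0.12×6.02) = 1.808 K/W
R_cav   = 0.145/(0.0399×0.88×6.02) = 0.686 K/W
1/R_core = 1/R_stud + 1/R_cav → R_core = 0.4973 K/W
R_outer = 0.011/(0.135×6.02) = 0.01354 K/W
R_total = 0.5223 K/W
Q = ΔT/R_total = 14/0.5223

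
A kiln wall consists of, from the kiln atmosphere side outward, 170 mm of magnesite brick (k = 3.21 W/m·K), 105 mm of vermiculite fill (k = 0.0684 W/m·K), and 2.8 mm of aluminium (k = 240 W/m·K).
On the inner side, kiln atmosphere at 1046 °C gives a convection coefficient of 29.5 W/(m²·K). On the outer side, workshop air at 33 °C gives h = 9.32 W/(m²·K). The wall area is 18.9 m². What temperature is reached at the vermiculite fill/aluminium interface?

T ≈ 95.9 °C

Treating each layer as a thermal resistance in series:
R_inner film = 1/(h_i·A) = 1/(29.5×18.9) = 0.001794 K/W
R_magnesite brick = L/(kA) = 0.17/(3.21×18.9) = 0.002802 K/W
R_vermiculite fill = L/(kA) = 0.105/(0.0684×18.9) = 0.08122 K/W
R_aluminium = L/(kA) = 0.0028/(240×18.9) = 6.173×10^-7 K/W
R_outer film = 1/(h_o·A) = 1/(9.32×18.9) = 0.005677 K/W
R_total = 0.09149 K/W;  Q = ΔT/R_total = 1013/0.09149 = 11070 W
T_interface = T_inner − Q·ΣR(inner→interface) = 1046 − 11100×0.08582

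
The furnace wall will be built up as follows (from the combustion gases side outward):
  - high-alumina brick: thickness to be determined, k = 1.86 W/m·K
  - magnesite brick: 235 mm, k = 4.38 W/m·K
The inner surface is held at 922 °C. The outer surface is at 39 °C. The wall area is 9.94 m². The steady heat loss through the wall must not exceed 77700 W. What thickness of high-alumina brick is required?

L ≈ 110 mm

Series thermal resistances:
R_magnesite brick = L/(kA) = 0.235/(4.38×9.94) = 0.005398 K/W
Sum of the known resistances R_other = 0.005398 K/W
Required total resistance R_tot = ΔT/Q_allow = 883/77700 = 0.01136 K/W
R_high-alumina brick = R_tot − R_other = 0.005967 K/W
L = R·k·A = 0.005967×1.86×9.94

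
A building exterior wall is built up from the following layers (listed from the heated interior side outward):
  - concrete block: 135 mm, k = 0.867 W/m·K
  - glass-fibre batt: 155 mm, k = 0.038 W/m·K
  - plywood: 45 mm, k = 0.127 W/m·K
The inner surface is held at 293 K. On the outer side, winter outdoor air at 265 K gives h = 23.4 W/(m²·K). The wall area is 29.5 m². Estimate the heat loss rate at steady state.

Treating each layer as a thermal resistance in series:
R_concrete block = L/(kA) = 0.135/(0.867×29.5) = 0.005278 K/W
R_glass-fibre batt = L/(kA) = 0.155/(0.038×29.5) = 0.1383 K/W
R_plywood = L/(kA) = 0.045/(0.127×29.5) = 0.01201 K/W
R_outer film = 1/(h_o·A) = 1/(23.4×29.5) = 0.001449 K/W
R_total = 0.157 K/W
Q = ΔT / R_total = 28 / 0.157

Q ≈ 178 W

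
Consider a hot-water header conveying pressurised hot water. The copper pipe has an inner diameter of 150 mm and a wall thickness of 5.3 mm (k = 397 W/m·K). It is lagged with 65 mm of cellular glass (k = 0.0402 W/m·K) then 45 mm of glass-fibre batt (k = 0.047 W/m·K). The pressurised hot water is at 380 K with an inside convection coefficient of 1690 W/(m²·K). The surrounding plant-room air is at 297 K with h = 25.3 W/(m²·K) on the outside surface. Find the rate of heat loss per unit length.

For a radial system each layer contributes R = ln(r_out/r_in)/(2πkL); films add R = 1/(hA).
R_inner film = 1/(h_i·2πr₁L) = 1/(1690×2π×0.075×1) = 0.001256 K/W
R_copper pipe wall = ln(80.3/75)/(2π×397×1) = 2.737×10^-5 K/W
R_cellular glass = ln(145.3/80.3)/(2π×0.0402×1) = 2.348 K/W
R_glass-fibre batt = ln(190.3/145.3)/(2π×0.047×1) = 0.9136 K/W
R_outer film = 1/(h_o·2πr_oL) = 1/(25.3×2π×0.1903×1) = 0.03306 K/W
R_total = 3.296 K/W
Q = ΔT/R_total = 83/3.296

q′ ≈ 25.2 W/m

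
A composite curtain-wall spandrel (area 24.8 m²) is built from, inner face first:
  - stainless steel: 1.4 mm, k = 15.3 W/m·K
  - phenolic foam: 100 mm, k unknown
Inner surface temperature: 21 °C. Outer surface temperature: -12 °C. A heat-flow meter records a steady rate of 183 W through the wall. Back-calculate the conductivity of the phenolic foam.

k ≈ 0.0224 W/(m·K)

Treating each layer as a thermal resistance in series:
R_stainless steel = L/(kA) = 0.0014/(15.3×24.8) = 3.69×10^-6 K/W
Sum of known resistances R_other = 3.69×10^-6 K/W
Total R = ΔT/Q = 33/183 = 0.1803 K/W
R_phenolic foam = R_total − R_other = 0.1803 K/W
k = L/(R·A) = 0.1/(0.1803×24.8)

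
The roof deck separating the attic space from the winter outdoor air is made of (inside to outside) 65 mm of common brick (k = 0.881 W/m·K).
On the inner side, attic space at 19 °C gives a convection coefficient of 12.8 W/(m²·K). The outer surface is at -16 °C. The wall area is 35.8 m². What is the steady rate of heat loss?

Q ≈ 8250 W

Model the wall as resistances in series:
R_inner film = 1/(h_i·A) = 1/(12.8×35.8) = 0.002182 K/W
R_common brick = L/(kA) = 0.065/(0.881×35.8) = 0.002061 K/W
R_total = 0.004243 K/W
Q = ΔT / R_total = 35 / 0.004243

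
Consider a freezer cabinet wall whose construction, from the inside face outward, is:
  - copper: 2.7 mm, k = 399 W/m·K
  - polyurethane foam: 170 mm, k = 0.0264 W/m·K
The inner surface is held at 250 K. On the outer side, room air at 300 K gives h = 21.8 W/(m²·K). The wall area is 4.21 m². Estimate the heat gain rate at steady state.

Series thermal resistances:
R_copper = L/(kA) = 0.0027/(399×4.21) = 1.607×10^-6 K/W
R_polyurethane foam = L/(kA) = 0.17/(0.0264×4.21) = 1.53 K/W
R_outer film = 1/(h_o·A) = 1/(21.8×4.21) = 0.0109 K/W
R_total = 1.54 K/W
Q = ΔT / R_total = 50 / 1.54

Q ≈ 32.5 W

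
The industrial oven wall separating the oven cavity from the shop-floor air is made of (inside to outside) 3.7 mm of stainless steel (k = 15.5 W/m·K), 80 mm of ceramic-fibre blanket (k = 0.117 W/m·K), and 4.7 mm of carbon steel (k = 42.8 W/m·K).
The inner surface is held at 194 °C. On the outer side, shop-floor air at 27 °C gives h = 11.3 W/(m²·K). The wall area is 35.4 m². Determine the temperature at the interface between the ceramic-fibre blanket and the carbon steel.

Treating each layer as a thermal resistance in series:
R_stainless steel = L/(kA) = 0.0037/(15.5×35.4) = 6.743×10^-6 K/W
R_ceramic-fibre blanket = L/(kA) = 0.08/(0.117×35.4) = 0.01932 K/W
R_carbon steel = L/(kA) = 0.0047/(42.8×35.4) = 3.102×10^-6 K/W
R_outer film = 1/(h_o·A) = 1/(11.3×35.4) = 0.0025 K/W
R_total = 0.02182 K/W;  Q = ΔT/R_total = 167/0.02182 = 7652 W
T_interface = T_inner − Q·ΣR(inner→interface) = 194 − 7650×0.01932

T ≈ 46.2 °C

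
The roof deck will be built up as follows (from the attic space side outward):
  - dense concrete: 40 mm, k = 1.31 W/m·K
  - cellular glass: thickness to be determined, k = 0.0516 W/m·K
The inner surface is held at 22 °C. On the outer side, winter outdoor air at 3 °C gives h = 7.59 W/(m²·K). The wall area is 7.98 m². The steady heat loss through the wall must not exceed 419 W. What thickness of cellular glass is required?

L ≈ 10.3 mm

Thermal resistances in series:
R_dense concrete = L/(kA) = 0.04/(1.31×7.98) = 0.003826 K/W
R_outer film = 1/(h_o·A) = 1/(7.59×7.98) = 0.01651 K/W
Sum of the known resistances R_other = 0.02034 K/W
Required total resistance R_tot = ΔT/Q_allow = 19/419 = 0.04535 K/W
R_cellular glass = R_tot − R_other = 0.02501 K/W
L = R·k·A = 0.02501×0.0516×7.98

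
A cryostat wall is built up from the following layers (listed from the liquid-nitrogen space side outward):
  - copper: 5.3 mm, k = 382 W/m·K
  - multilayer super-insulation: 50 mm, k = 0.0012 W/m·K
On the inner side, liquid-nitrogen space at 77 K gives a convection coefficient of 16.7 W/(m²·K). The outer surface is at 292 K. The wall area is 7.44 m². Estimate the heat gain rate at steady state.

Q ≈ 38.3 W

Series thermal resistances:
R_inner film = 1/(h_i·A) = 1/(16.7×7.44) = 0.008048 K/W
R_copper = L/(kA) = 0.0053/(382×7.44) = 1.865×10^-6 K/W
R_multilayer super-insulation = L/(kA) = 0.05/(0.0012×7.44) = 5.6 K/W
R_total = 5.608 K/W
Q = ΔT / R_total = 215 / 5.608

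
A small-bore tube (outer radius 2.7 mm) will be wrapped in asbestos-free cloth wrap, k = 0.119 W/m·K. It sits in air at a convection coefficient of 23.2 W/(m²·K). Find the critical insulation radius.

For a cylinder r_cr = k/h = 0.119/23.2
r_cr = 5.13 mm; since the bare radius (2.7 mm) is below r_cr, adding a thin layer of insulation will *increase* heat loss.

r_cr ≈ 5.13 mm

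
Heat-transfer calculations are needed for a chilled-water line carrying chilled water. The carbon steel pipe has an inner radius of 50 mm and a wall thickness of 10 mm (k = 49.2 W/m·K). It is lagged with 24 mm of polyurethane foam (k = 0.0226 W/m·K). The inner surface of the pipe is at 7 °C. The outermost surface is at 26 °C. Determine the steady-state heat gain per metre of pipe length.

Per-layer cylindrical resistances, series-summed:
R_carbon steel pipe wall = ln(60/50)/(2π×49.2×1) = 5.898×10^-4 K/W
R_polyurethane foam = ln(84/60)/(2π×0.0226×1) = 2.37 K/W
R_total = 2.37 K/W
Q = ΔT/R_total = 19/2.37

q′ ≈ 8.02 W/m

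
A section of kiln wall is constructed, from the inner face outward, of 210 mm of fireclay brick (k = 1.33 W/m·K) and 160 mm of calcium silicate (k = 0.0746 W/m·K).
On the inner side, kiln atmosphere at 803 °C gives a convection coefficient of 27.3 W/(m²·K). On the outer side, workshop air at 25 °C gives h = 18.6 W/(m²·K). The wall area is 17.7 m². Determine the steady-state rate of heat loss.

Treating each layer as a thermal resistance in series:
R_inner film = 1/(h_i·A) = 1/(27.3×17.7) = 0.002069 K/W
R_fireclay brick = L/(kA) = 0.21/(1.33×17.7) = 0.008921 K/W
R_calcium silicate = L/(kA) = 0.16/(0.0746×17.7) = 0.1212 K/W
R_outer film = 1/(h_o·A) = 1/(18.6×17.7) = 0.003037 K/W
R_total = 0.1352 K/W
Q = ΔT / R_total = 778 / 0.1352

Q ≈ 5750 W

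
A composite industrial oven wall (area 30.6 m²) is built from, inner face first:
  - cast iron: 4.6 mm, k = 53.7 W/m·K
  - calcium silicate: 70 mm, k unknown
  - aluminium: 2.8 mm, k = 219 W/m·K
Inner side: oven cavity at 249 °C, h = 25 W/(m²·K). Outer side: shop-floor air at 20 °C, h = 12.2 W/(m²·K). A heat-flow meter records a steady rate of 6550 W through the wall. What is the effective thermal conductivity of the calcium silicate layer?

k ≈ 0.0739 W/(m·K)

Using the resistance-network approach (series):
R_inner film = 1/(h_i·A) = 1/(25×30.6) = 0.001307 K/W
R_cast iron = L/(kA) = 0.0046/(53.7×30.6) = 2.799×10^-6 K/W
R_aluminium = L/(kA) = 0.0028/(219×30.6) = 4.178×10^-7 K/W
R_outer film = 1/(h_o·A) = 1/(12.2×30.6) = 0.002679 K/W
Sum of known resistances R_other = 0.003989 K/W
Total R = ΔT/Q = 229/6550 = 0.03496 K/W
R_calcium silicate = R_total − R_other = 0.03097 K/W
k = L/(R·A) = 0.07/(0.03097×30.6)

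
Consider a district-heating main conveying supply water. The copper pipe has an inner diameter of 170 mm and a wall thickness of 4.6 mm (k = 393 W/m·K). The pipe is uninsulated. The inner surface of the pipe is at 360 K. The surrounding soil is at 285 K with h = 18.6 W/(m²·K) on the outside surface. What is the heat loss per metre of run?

q′ ≈ 785 W/m

Radial resistances (cylindrical: R_cond = ln(r_o/r_i)/(2πkL), R_conv = 1/(h·2πrL)):
R_copper pipe wall = ln(89.6/85)/(2π×393×1) = 2.134×10^-5 K/W
R_outer film = 1/(h_o·2πr_oL) = 1/(18.6×2π×0.0896×1) = 0.0955 K/W
R_total = 0.09552 K/W
Q = ΔT/R_total = 75/0.09552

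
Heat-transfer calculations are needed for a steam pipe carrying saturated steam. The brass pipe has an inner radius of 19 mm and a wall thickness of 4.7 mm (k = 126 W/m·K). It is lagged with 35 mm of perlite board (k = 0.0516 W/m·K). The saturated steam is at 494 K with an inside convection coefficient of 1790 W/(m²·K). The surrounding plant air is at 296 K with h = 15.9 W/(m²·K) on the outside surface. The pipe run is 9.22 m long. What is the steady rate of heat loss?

Treating each annulus and film as a series resistance:
R_inner film = 1/(h_i·2πr₁L) = 1/(1790×2π×0.019×9.22) = 5.076×10^-4 K/W
R_brass pipe wall = ln(23.7/19)/(2π×126×9.22) = 3.028×10^-5 K/W
R_perlite board = ln(58.7/23.7)/(2π×0.0516×9.22) = 0.3034 K/W
R_outer film = 1/(h_o·2πr_oL) = 1/(15.9×2π×0.0587×9.22) = 0.01849 K/W
R_total = 0.3224 K/W
Q = ΔT/R_total = 198/0.3224

Q ≈ 614 W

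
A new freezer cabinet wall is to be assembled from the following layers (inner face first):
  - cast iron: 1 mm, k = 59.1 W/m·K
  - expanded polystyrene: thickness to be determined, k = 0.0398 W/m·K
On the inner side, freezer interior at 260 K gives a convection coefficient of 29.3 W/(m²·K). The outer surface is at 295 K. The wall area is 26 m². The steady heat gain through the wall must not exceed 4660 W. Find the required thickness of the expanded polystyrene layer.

Thermal resistances in series:
R_inner film = 1/(h_i·A) = 1/(29.3×26) = 0.001313 K/W
R_cast iron = L/(kA) = 0.001/(59.1×26) = 6.508×10^-7 K/W
Sum of the known resistances R_other = 0.001313 K/W
Required total resistance R_tot = ΔT/Q_allow = 35/4660 = 0.007511 K/W
R_expanded polystyrene = R_tot − R_other = 0.006197 K/W
L = R·k·A = 0.006197×0.0398×26

L ≈ 6.41 mm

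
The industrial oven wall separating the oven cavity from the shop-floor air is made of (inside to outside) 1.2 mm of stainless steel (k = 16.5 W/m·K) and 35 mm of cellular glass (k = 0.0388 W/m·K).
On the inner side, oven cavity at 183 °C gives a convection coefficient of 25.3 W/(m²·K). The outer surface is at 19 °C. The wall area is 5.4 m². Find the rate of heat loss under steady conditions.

Thermal resistances in series:
R_inner film = 1/(h_i·A) = 1/(25.3×5.4) = 0.00732 K/W
R_stainless steel = L/(kA) = 0.0012/(16.5×5.4) = 1.347×10^-5 K/W
R_cellular glass = L/(kA) = 0.035/(0.0388×5.4) = 0.167 K/W
R_total = 0.1744 K/W
Q = ΔT / R_total = 164 / 0.1744

Q ≈ 940 W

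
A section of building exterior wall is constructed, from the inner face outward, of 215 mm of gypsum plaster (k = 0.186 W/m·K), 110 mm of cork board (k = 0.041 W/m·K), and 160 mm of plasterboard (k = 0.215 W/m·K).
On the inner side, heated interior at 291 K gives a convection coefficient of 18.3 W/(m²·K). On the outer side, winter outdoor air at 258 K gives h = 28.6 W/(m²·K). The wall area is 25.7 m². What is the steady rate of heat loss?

Treating each layer as a thermal resistance in series:
R_inner film = 1/(h_i·A) = 1/(18.3×25.7) = 0.002126 K/W
R_gypsum plaster = L/(kA) = 0.215/(0.186×25.7) = 0.04498 K/W
R_cork board = L/(kA) = 0.11/(0.041×25.7) = 0.1044 K/W
R_plasterboard = L/(kA) = 0.16/(0.215×25.7) = 0.02896 K/W
R_outer film = 1/(h_o·A) = 1/(28.6×25.7) = 0.001361 K/W
R_total = 0.1818 K/W
Q = ΔT / R_total = 33 / 0.1818

Q ≈ 182 W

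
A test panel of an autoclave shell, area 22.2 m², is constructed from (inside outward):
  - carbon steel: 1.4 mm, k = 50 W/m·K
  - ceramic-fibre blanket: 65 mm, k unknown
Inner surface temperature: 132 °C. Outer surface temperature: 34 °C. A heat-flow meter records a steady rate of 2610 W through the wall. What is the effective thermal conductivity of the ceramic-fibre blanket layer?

Treating each layer as a thermal resistance in series:
R_carbon steel = L/(kA) = 0.0014/(50×22.2) = 1.261×10^-6 K/W
Sum of known resistances R_other = 1.261×10^-6 K/W
Total R = ΔT/Q = 98/2610 = 0.03755 K/W
R_ceramic-fibre blanket = R_total − R_other = 0.03755 K/W
k = L/(R·A) = 0.065/(0.03755×22.2)

k ≈ 0.078 W/(m·K)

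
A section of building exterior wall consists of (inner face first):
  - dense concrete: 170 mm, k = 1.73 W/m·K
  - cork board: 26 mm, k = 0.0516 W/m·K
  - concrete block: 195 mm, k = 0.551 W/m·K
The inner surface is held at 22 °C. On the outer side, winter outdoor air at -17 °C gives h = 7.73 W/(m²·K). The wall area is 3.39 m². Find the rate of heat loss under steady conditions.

Q ≈ 122 W

Series thermal resistances:
R_dense concrete = L/(kA) = 0.17/(1.73×3.39) = 0.02899 K/W
R_cork board = L/(kA) = 0.026/(0.0516×3.39) = 0.1486 K/W
R_concrete block = L/(kA) = 0.195/(0.551×3.39) = 0.1044 K/W
R_outer film = 1/(h_o·A) = 1/(7.73×3.39) = 0.03816 K/W
R_total = 0.3202 K/W
Q = ΔT / R_total = 39 / 0.3202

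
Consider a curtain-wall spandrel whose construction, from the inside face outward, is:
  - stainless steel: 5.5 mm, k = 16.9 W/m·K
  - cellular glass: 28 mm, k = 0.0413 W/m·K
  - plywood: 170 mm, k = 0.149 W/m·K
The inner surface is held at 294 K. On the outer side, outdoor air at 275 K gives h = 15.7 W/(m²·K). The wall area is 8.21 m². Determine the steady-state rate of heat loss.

Q ≈ 82.8 W

Thermal resistances in series:
R_stainless steel = L/(kA) = 0.0055/(16.9×8.21) = 3.964×10^-5 K/W
R_cellular glass = L/(kA) = 0.028/(0.0413×8.21) = 0.08258 K/W
R_plywood = L/(kA) = 0.17/(0.149×8.21) = 0.139 K/W
R_outer film = 1/(h_o·A) = 1/(15.7×8.21) = 0.007758 K/W
R_total = 0.2293 K/W
Q = ΔT / R_total = 19 / 0.2293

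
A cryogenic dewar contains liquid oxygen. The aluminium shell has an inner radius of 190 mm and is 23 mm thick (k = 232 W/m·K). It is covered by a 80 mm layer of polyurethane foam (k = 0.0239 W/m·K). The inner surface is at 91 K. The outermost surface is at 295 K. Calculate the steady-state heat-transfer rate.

For a spherical shell R = (1/r₁ − 1/r₂)/(4πk); film R = 1/(h·4πr²). In series:
R_aluminium shell = (1/0.19 − 1/0.213)/(4π×232) = 1.949×10^-4 K/W
R_polyurethane foam = (1/0.213 − 1/0.293)/(4π×0.0239) = 4.268 K/W
R_total = 4.268 K/W
Q = ΔT/R_total = 204/4.268

Q ≈ 47.8 W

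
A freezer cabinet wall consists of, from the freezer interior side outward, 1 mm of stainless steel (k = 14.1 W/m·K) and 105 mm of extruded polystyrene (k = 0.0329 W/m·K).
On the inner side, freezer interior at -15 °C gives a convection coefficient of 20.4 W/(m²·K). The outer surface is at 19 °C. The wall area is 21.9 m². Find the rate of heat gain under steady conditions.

Using the resistance-network approach (series):
R_inner film = 1/(h_i·A) = 1/(20.4×21.9) = 0.002238 K/W
R_stainless steel = L/(kA) = 0.001/(14.1×21.9) = 3.238×10^-6 K/W
R_extruded polystyrene = L/(kA) = 0.105/(0.0329×21.9) = 0.1457 K/W
R_total = 0.148 K/W
Q = ΔT / R_total = 34 / 0.148

Q ≈ 230 W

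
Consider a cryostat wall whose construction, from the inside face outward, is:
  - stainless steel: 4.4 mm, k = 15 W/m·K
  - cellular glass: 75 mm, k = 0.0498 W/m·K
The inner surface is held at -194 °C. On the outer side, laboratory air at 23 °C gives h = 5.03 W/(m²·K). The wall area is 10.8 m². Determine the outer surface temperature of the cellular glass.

Treating each layer as a thermal resistance in series:
R_stainless steel = L/(kA) = 0.0044/(15×10.8) = 2.716×10^-5 K/W
R_cellular glass = L/(kA) = 0.075/(0.0498×10.8) = 0.1394 K/W
R_outer film = 1/(h_o·A) = 1/(5.03×10.8) = 0.01841 K/W
R_total = 0.1579 K/W;  Q = ΔT/R_total = 217/0.1579 = 1374 W
T_interface = T_inner + Q·ΣR(inner→interface) = -194 + 1370×0.1395

T ≈ -2.3 °C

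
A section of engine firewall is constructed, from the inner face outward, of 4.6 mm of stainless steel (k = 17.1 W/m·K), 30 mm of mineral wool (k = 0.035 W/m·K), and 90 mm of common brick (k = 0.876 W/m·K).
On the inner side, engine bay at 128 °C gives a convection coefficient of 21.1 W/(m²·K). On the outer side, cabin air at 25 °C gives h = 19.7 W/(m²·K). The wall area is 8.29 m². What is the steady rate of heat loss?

Q ≈ 807 W

Thermal resistances in series:
R_inner film = 1/(h_i·A) = 1/(21.1×8.29) = 0.005717 K/W
R_stainless steel = L/(kA) = 0.0046/(17.1×8.29) = 3.245×10^-5 K/W
R_mineral wool = L/(kA) = 0.03/(0.035×8.29) = 0.1034 K/W
R_common brick = L/(kA) = 0.09/(0.876×8.29) = 0.01239 K/W
R_outer film = 1/(h_o·A) = 1/(19.7×8.29) = 0.006123 K/W
R_total = 0.1277 K/W
Q = ΔT / R_total = 103 / 0.1277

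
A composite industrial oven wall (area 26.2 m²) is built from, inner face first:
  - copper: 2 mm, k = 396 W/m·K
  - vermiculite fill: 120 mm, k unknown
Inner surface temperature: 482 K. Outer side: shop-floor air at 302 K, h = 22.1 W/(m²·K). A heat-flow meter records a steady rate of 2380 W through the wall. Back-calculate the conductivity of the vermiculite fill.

k ≈ 0.062 W/(m·K)

Treating each layer as a thermal resistance in series:
R_copper = L/(kA) = 0.002/(396×26.2) = 1.928×10^-7 K/W
R_outer film = 1/(h_o·A) = 1/(22.1×26.2) = 0.001727 K/W
Sum of known resistances R_other = 0.001727 K/W
Total R = ΔT/Q = 180/2380 = 0.07563 K/W
R_vermiculite fill = R_total − R_other = 0.0739 K/W
k = L/(R·A) = 0.12/(0.0739×26.2)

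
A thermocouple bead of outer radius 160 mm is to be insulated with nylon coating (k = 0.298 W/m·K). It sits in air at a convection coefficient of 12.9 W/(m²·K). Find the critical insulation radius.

For a sphere r_cr = 2k/h = 2×0.298/12.9
r_cr = 46.2 mm; since the bare radius (160 mm) is above r_cr, any added insulation will reduce heat loss.

r_cr ≈ 46.2 mm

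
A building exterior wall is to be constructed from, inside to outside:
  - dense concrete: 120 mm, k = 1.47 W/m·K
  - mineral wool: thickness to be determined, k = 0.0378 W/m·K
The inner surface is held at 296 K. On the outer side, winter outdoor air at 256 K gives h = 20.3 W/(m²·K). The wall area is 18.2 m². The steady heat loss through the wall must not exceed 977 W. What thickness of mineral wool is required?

L ≈ 23.2 mm

Model the wall as resistances in series:
R_dense concrete = L/(kA) = 0.12/(1.47×18.2) = 0.004485 K/W
R_outer film = 1/(h_o·A) = 1/(20.3×18.2) = 0.002707 K/W
Sum of the known resistances R_other = 0.007192 K/W
Required total resistance R_tot = ΔT/Q_allow = 40/977 = 0.04094 K/W
R_mineral wool = R_tot − R_other = 0.03375 K/W
L = R·k·A = 0.03375×0.0378×18.2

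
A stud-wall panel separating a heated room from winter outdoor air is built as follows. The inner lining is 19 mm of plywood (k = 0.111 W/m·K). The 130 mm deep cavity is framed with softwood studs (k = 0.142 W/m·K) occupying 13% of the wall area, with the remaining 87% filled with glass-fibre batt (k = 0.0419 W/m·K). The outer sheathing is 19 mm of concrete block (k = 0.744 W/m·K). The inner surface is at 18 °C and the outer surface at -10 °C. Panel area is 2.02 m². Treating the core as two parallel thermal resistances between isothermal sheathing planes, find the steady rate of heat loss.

Q ≈ 22.1 W

Sheathing layers in series; stud and cavity paths in parallel between them.
R_inner = 0.019/(0.111×2.02) = 0.08474 K/W
R_stud  = 0.13/(0.142×0.13×2.02) = 3.486 K/W
R_cav   = 0.13/(0.0419×0.87×2.02) = 1.765 K/W
1/R_core = 1/R_stud + 1/R_cav → R_core = 1.172 K/W
R_outer = 0.019/(0.744×2.02) = 0.01264 K/W
R_total = 1.269 K/W
Q = ΔT/R_total = 28/1.269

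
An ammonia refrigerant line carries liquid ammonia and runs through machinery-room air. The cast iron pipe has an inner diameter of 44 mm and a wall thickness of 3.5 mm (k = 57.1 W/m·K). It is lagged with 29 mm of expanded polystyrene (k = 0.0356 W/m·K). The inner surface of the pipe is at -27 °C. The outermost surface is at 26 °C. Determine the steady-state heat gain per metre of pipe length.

q′ ≈ 15.6 W/m

Per-layer cylindrical resistances, series-summed:
R_cast iron pipe wall = ln(25.5/22)/(2π×57.1×1) = 4.115×10^-4 K/W
R_expanded polystyrene = ln(54.5/25.5)/(2π×0.0356×1) = 3.396 K/W
R_total = 3.396 K/W
Q = ΔT/R_total = 53/3.396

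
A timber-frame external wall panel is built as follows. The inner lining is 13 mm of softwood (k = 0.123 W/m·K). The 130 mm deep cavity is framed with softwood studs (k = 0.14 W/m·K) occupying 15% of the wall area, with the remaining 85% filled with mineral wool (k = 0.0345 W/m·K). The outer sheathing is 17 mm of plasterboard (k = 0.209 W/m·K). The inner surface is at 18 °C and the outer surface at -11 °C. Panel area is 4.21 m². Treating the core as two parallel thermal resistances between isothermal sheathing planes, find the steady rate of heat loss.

Sheathing layers in series; stud and cavity paths in parallel between them.
R_inner = 0.013/(0.123×4.21) = 0.0251 K/W
R_stud  = 0.13/(0.14×0.15×4.21) = 1.47 K/W
R_cav   = 0.13/(0.0345×0.85×4.21) = 1.053 K/W
1/R_core = 1/R_stud + 1/R_cav → R_core = 0.6136 K/W
R_outer = 0.017/(0.209×4.21) = 0.01932 K/W
R_total = 0.658 K/W
Q = ΔT/R_total = 29/0.658

Q ≈ 44.1 W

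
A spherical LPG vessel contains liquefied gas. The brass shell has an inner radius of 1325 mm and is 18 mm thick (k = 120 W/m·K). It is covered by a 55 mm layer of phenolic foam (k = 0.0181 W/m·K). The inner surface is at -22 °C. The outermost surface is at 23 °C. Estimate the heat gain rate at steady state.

Radial (spherical) resistances in series:
R_brass shell = (1/1.325 − 1/1.343)/(4π×120) = 6.708×10^-6 K/W
R_phenolic foam = (1/1.343 − 1/1.398)/(4π×0.0181) = 0.1288 K/W
R_total = 0.1288 K/W
Q = ΔT/R_total = 45/0.1288

Q ≈ 349 W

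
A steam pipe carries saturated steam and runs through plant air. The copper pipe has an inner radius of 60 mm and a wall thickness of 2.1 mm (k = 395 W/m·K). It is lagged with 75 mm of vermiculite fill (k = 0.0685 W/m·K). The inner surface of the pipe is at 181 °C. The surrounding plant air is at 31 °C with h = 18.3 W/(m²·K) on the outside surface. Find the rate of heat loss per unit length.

Radial resistances (cylindrical: R_cond = ln(r_o/r_i)/(2πkL), R_conv = 1/(h·2πrL)):
R_copper pipe wall = ln(62.1/60)/(2π×395×1) = 1.386×10^-5 K/W
R_vermiculite fill = ln(137.1/62.1)/(2π×0.0685×1) = 1.84 K/W
R_outer film = 1/(h_o·2πr_oL) = 1/(18.3×2π×0.1371×1) = 0.06344 K/W
R_total = 1.904 K/W
Q = ΔT/R_total = 150/1.904

q′ ≈ 78.8 W/m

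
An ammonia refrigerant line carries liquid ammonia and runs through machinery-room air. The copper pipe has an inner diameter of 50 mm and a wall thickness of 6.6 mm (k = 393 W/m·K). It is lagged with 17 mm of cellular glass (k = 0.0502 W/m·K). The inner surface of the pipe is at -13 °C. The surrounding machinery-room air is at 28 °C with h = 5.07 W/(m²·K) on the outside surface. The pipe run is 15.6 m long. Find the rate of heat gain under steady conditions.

Per-layer cylindrical resistances, series-summed:
R_copper pipe wall = ln(31.6/25)/(2π×393×15.6) = 6.082×10^-6 K/W
R_cellular glass = ln(48.6/31.6)/(2π×0.0502×15.6) = 0.08748 K/W
R_outer film = 1/(h_o·2πr_oL) = 1/(5.07×2π×0.0486×15.6) = 0.0414 K/W
R_total = 0.1289 K/W
Q = ΔT/R_total = 41/0.1289

Q ≈ 318 W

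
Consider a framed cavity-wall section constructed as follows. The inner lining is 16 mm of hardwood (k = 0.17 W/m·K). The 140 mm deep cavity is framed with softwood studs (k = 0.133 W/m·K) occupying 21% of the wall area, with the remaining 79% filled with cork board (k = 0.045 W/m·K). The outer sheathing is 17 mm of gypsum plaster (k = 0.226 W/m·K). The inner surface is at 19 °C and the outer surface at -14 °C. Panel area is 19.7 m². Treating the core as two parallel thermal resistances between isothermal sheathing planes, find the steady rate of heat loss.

Sheathing layers in series; stud and cavity paths in parallel between them.
R_inner = 0.016/(0.17×19.7) = 0.004778 K/W
R_stud  = 0.14/(0.133×0.21×19.7) = 0.2544 K/W
R_cav   = 0.14/(0.045×0.79×19.7) = 0.1999 K/W
1/R_core = 1/R_stud + 1/R_cav → R_core = 0.112 K/W
R_outer = 0.017/(0.226×19.7) = 0.003818 K/W
R_total = 0.1205 K/W
Q = ΔT/R_total = 33/0.1205

Q ≈ 274 W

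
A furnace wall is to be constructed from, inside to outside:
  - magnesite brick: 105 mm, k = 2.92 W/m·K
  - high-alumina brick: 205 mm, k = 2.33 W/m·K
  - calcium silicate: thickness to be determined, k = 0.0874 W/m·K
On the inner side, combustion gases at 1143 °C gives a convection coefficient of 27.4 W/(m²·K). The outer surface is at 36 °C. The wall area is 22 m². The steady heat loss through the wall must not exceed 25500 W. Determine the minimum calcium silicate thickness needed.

L ≈ 69.4 mm

Using the resistance-network approach (series):
R_inner film = 1/(h_i·A) = 1/(27.4×22) = 0.001659 K/W
R_magnesite brick = L/(kA) = 0.105/(2.92×22) = 0.001634 K/W
R_high-alumina brick = L/(kA) = 0.205/(2.33×22) = 0.003999 K/W
Sum of the known resistances R_other = 0.007293 K/W
Required total resistance R_tot = ΔT/Q_allow = 1107/25500 = 0.04341 K/W
R_calcium silicate = R_tot − R_other = 0.03612 K/W
L = R·k·A = 0.03612×0.0874×22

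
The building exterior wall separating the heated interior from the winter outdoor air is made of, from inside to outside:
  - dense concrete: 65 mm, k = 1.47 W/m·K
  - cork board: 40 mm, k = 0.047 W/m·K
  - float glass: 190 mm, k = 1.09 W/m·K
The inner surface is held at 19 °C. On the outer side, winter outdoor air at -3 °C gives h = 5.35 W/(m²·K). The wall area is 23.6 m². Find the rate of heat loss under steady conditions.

Q ≈ 413 W

Series thermal resistances:
R_dense concrete = L/(kA) = 0.065/(1.47×23.6) = 0.001874 K/W
R_cork board = L/(kA) = 0.04/(0.047×23.6) = 0.03606 K/W
R_float glass = L/(kA) = 0.19/(1.09×23.6) = 0.007386 K/W
R_outer film = 1/(h_o·A) = 1/(5.35×23.6) = 0.00792 K/W
R_total = 0.05324 K/W
Q = ΔT / R_total = 22 / 0.05324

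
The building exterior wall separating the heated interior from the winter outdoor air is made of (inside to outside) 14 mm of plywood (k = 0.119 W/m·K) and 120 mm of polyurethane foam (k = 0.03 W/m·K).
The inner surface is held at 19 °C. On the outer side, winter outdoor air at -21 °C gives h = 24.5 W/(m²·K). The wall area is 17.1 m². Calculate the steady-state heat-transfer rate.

Thermal resistances in series:
R_plywood = L/(kA) = 0.014/(0.119×17.1) = 0.00688 K/W
R_polyurethane foam = L/(kA) = 0.12/(0.03×17.1) = 0.2339 K/W
R_outer film = 1/(h_o·A) = 1/(24.5×17.1) = 0.002387 K/W
R_total = 0.2432 K/W
Q = ΔT / R_total = 40 / 0.2432

Q ≈ 164 W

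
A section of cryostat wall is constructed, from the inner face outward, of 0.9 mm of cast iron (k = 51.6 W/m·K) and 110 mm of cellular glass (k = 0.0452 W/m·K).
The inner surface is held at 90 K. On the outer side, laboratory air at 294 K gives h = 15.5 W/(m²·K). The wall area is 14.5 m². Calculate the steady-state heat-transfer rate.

Using the resistance-network approach (series):
R_cast iron = L/(kA) = 0.0009/(51.6×14.5) = 1.203×10^-6 K/W
R_cellular glass = L/(kA) = 0.11/(0.0452×14.5) = 0.1678 K/W
R_outer film = 1/(h_o·A) = 1/(15.5×14.5) = 0.004449 K/W
R_total = 0.1723 K/W
Q = ΔT / R_total = 204 / 0.1723

Q ≈ 1180 W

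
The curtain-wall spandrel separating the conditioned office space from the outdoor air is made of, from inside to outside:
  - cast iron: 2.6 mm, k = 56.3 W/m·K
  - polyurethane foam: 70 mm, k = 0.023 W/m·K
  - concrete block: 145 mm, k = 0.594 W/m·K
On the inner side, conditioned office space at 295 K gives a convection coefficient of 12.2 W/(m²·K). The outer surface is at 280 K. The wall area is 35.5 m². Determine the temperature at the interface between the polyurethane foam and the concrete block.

T ≈ 281 K

Series thermal resistances:
R_inner film = 1/(h_i·A) = 1/(12.2×35.5) = 0.002309 K/W
R_cast iron = L/(kA) = 0.0026/(56.3×35.5) = 1.301×10^-6 K/W
R_polyurethane foam = L/(kA) = 0.07/(0.023×35.5) = 0.08573 K/W
R_concrete block = L/(kA) = 0.145/(0.594×35.5) = 0.006876 K/W
R_total = 0.09492 K/W;  Q = ΔT/R_total = 15/0.09492 = 158 W
T_interface = T_inner − Q·ΣR(inner→interface) = 295 − 158×0.08804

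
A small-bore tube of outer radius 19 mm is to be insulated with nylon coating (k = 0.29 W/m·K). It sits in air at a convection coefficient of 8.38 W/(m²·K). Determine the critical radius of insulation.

For a cylinder r_cr = k/h = 0.29/8.38
r_cr = 34.6 mm; since the bare radius (19 mm) is below r_cr, adding a thin layer of insulation will *increase* heat loss.

r_cr ≈ 34.6 mm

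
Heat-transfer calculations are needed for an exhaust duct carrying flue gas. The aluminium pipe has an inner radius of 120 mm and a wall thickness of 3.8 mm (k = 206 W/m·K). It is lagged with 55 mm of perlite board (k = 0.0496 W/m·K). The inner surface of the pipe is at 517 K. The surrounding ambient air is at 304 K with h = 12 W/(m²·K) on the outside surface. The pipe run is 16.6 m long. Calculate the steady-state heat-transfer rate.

Radial resistances (cylindrical: R_cond = ln(r_o/r_i)/(2πkL), R_conv = 1/(h·2πrL)):
R_aluminium pipe wall = ln(123.8/120)/(2π×206×16.6) = 1.451×10^-6 K/W
R_perlite board = ln(178.8/123.8)/(2π×0.0496×16.6) = 0.07106 K/W
R_outer film = 1/(h_o·2πr_oL) = 1/(12×2π×0.1788×16.6) = 0.004469 K/W
R_total = 0.07553 K/W
Q = ΔT/R_total = 213/0.07553

Q ≈ 2820 W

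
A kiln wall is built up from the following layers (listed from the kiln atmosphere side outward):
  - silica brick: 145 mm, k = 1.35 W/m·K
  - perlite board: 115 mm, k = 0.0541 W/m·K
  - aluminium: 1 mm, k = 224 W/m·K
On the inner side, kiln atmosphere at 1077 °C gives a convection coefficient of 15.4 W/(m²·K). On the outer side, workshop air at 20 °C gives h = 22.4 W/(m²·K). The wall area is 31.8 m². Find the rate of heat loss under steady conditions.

Using the resistance-network approach (series):
R_inner film = 1/(h_i·A) = 1/(15.4×31.8) = 0.002042 K/W
R_silica brick = L/(kA) = 0.145/(1.35×31.8) = 0.003378 K/W
R_perlite board = L/(kA) = 0.115/(0.0541×31.8) = 0.06685 K/W
R_aluminium = L/(kA) = 0.001/(224×31.8) = 1.404×10^-7 K/W
R_outer film = 1/(h_o·A) = 1/(22.4×31.8) = 0.001404 K/W
R_total = 0.07367 K/W
Q = ΔT / R_total = 1057 / 0.07367

Q ≈ 14300 W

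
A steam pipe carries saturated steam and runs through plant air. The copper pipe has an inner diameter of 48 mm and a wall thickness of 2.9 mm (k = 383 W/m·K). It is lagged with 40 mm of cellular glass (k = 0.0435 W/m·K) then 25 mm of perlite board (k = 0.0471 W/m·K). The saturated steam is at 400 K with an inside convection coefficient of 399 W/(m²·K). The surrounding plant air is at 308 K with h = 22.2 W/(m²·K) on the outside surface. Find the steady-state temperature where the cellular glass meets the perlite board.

T ≈ 332 K

For a radial system each layer contributes R = ln(r_out/r_in)/(2πkL); films add R = 1/(hA).
R_inner film = 1/(h_i·2πr₁L) = 1/(399×2π×0.024×1) = 0.01662 K/W
R_copper pipe wall = ln(26.9/24)/(2π×383×1) = 4.74×10^-5 K/W
R_cellular glass = ln(66.9/26.9)/(2π×0.0435×1) = 3.333 K/W
R_perlite board = ln(91.9/66.9)/(2π×0.0471×1) = 1.073 K/W
R_outer film = 1/(h_o·2πr_oL) = 1/(22.2×2π×0.0919×1) = 0.07801 K/W
R_total = 4.501 K/W
Q = ΔT/R_total = 92/4.501
Q = 20.4 W/m
T_interface = T_inner − Q·ΣR(inner→interface) = 400 − 20.4×3.35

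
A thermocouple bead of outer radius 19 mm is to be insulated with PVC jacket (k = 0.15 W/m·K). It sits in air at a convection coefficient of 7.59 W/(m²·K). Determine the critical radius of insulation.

For a sphere r_cr = 2k/h = 2×0.15/7.59
r_cr = 39.5 mm; since the bare radius (19 mm) is below r_cr, adding a thin layer of insulation will *increase* heat loss.

r_cr ≈ 39.5 mm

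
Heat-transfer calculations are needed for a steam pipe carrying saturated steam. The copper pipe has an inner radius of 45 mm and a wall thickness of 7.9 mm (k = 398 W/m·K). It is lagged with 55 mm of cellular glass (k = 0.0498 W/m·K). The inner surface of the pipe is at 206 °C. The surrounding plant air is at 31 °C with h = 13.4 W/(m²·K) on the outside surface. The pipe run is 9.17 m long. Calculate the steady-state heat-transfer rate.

Radial resistances (cylindrical: R_cond = ln(r_o/r_i)/(2πkL), R_conv = 1/(h·2πrL)):
R_copper pipe wall = ln(52.9/45)/(2π×398×9.17) = 7.053×10^-6 K/W
R_cellular glass = ln(107.9/52.9)/(2π×0.0498×9.17) = 0.2484 K/W
R_outer film = 1/(h_o·2πr_oL) = 1/(13.4×2π×0.1079×9.17) = 0.012 K/W
R_total = 0.2604 K/W
Q = ΔT/R_total = 175/0.2604

Q ≈ 672 W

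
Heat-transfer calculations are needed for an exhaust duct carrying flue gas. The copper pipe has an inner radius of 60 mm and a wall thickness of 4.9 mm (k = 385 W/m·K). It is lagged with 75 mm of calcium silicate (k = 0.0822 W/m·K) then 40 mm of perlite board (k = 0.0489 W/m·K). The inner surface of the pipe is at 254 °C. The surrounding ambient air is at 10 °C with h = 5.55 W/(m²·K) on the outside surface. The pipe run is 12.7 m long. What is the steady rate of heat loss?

Per-layer cylindrical resistances, series-summed:
R_copper pipe wall = ln(64.9/60)/(2π×385×12.7) = 2.555×10^-6 K/W
R_calcium silicate = ln(139.9/64.9)/(2π×0.0822×12.7) = 0.1171 K/W
R_perlite board = ln(179.9/139.9)/(2π×0.0489×12.7) = 0.06445 K/W
R_outer film = 1/(h_o·2πr_oL) = 1/(5.55×2π×0.1799×12.7) = 0.01255 K/W
R_total = 0.1941 K/W
Q = ΔT/R_total = 244/0.1941

Q ≈ 1260 W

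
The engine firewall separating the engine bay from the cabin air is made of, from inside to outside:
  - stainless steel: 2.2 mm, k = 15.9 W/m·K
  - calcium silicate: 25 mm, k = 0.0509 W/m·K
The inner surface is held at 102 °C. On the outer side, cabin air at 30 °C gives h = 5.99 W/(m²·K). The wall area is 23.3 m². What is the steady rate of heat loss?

Model the wall as resistances in series:
R_stainless steel = L/(kA) = 0.0022/(15.9×23.3) = 5.938×10^-6 K/W
R_calcium silicate = L/(kA) = 0.025/(0.0509×23.3) = 0.02108 K/W
R_outer film = 1/(h_o·A) = 1/(5.99×23.3) = 0.007165 K/W
R_total = 0.02825 K/W
Q = ΔT / R_total = 72 / 0.02825

Q ≈ 2550 W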